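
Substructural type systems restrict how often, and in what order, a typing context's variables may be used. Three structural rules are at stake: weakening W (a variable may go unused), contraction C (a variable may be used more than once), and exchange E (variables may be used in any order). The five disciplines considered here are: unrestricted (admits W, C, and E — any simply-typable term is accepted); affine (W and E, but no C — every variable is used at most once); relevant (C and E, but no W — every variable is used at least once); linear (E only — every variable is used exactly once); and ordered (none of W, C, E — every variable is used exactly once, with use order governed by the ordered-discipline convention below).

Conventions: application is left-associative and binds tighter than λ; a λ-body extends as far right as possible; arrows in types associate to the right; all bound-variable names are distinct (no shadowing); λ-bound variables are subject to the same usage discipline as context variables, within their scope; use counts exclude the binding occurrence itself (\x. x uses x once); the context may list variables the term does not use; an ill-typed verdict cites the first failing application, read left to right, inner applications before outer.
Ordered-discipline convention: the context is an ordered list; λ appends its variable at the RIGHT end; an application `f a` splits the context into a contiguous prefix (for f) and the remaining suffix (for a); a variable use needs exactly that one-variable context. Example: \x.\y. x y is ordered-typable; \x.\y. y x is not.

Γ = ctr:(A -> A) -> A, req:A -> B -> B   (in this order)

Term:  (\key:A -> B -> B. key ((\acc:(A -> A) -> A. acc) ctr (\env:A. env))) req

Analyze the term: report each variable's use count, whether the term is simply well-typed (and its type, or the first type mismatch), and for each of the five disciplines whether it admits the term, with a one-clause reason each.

variable uses: ctr: 1×; req: 1×; key (λ-bound): 1×; acc (λ-bound): 1×; env (λ-bound): 1×
use order (left to right): key, acc, ctr, env, req
typing: ✓ — B -> B
ordered: ✗ — no ordered split (uses run key, acc, ctr, env, req)
linear: ✓ — each of ctr, req, key, acc, env used exactly once
affine: ✓ — ctr, req, key, acc, env: no repeats, contraction unneeded
relevant: ✓ — ctr, req, key, acc, env: all used, weakening unneeded
unrestricted: ✓ — typability at B -> B is all that's needed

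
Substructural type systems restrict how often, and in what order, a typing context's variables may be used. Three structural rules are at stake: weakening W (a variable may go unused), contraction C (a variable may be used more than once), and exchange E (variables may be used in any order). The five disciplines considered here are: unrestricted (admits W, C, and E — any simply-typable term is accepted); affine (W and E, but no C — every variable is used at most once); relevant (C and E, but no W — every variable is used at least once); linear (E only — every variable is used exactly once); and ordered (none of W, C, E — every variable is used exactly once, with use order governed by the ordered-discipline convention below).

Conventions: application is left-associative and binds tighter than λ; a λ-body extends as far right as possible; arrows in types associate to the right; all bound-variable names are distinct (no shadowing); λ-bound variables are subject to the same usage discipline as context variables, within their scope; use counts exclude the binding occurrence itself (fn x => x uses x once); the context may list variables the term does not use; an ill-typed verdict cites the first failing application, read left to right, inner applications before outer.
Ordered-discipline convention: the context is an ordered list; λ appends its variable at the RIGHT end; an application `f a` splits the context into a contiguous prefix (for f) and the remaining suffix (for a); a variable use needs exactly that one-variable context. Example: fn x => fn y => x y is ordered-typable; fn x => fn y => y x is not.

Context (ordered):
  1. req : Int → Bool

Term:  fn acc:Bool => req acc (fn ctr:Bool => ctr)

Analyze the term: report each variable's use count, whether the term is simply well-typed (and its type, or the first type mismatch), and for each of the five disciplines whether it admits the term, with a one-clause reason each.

variable uses: req: 1×, acc [bound]: 1×, ctr [bound]: 1×
left-to-right use order: req, acc, ctr
typing: ill-typed: argument of type Bool where Int is required
ordered: ✗ — a type mismatch blocks all five
linear: ✗ — the type mismatch rejects it
affine: ✗ — not simply typable
relevant: ✗ — fails simple typing
unrestricted: ✗ — a type mismatch blocks all five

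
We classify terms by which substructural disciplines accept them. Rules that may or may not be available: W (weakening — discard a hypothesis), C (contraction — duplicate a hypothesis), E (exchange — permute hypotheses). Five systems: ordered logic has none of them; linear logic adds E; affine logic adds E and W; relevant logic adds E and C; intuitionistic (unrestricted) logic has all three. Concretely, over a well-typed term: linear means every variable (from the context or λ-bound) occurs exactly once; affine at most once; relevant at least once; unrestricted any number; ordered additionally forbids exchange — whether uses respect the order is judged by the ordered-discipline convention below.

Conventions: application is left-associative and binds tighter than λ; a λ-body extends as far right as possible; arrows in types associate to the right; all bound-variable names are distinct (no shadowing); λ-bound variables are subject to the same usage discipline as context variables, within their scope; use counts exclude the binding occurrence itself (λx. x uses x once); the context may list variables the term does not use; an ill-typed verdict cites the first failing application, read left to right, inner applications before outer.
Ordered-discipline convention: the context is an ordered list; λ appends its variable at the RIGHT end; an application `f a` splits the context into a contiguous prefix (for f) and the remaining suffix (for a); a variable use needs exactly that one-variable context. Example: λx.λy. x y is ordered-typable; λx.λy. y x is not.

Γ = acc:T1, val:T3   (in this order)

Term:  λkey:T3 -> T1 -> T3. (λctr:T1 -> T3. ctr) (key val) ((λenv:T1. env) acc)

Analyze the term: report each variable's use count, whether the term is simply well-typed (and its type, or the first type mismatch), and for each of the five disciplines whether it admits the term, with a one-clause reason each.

usage: acc ×1, val ×1, key (λ-bound) ×1, ctr (λ-bound) ×1, env (λ-bound) ×1
use order (left to right): ctr, key, val, env, acc
typing: well-typed at (T3 -> T1 -> T3) -> T3
ordered: ✗ — no ordered split (uses run ctr, key, val, env, acc)
linear: ✓ — exactly-once usage across acc, val, key, ctr, env
affine: ✓ — acc, val, key, ctr, env: no repeats, contraction unneeded
relevant: ✓ — every one of acc, val, key, ctr, env appears
unrestricted: ✓ — typability at (T3 -> T1 -> T3) -> T3 is all that's needed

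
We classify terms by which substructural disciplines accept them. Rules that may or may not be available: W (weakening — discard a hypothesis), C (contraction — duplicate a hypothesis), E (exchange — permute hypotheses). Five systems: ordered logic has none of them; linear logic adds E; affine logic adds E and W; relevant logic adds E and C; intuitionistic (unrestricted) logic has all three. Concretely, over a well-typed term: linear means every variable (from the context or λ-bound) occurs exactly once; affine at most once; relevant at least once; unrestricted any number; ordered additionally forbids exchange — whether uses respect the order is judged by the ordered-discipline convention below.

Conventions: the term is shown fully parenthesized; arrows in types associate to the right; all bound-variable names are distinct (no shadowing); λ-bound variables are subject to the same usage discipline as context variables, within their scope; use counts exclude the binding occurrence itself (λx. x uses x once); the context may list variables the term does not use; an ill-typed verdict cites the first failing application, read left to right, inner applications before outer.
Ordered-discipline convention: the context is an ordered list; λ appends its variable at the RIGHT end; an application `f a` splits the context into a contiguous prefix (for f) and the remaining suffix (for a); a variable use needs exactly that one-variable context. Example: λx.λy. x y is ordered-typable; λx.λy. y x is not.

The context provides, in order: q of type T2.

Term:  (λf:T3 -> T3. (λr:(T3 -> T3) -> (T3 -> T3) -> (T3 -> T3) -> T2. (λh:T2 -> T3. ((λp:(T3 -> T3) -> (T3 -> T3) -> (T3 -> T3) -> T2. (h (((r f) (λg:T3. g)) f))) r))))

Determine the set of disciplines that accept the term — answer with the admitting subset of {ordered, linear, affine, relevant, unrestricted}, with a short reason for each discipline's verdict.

admitted by: unrestricted
usage: q: 0; f (bound): 2; r (bound): 2; h (bound): 1; p (bound): 0; g (bound): 1
order of uses: h, r, f, g, f, r
typing: well-typed at (T3 -> T3) -> ((T3 -> T3) -> (T3 -> T3) -> (T3 -> T3) -> T2) -> (T2 -> T3) -> T3
ordered: ✗, f ×2, r ×2 used more than once (contraction); q, p never used (weakening)
linear: ✗, f ×2, r ×2 used more than once (contraction); q, p never used (weakening)
affine: ✗, f ×2, r ×2 used more than once (contraction)
relevant: ✗, q, p never used (weakening)
unrestricted: ✓, type-checks ((T3 -> T3) -> ((T3 -> T3) -> (T3 -> T3) -> (T3 -> T3) -> T2) -> (T2 -> T3) -> T3) and nothing is barred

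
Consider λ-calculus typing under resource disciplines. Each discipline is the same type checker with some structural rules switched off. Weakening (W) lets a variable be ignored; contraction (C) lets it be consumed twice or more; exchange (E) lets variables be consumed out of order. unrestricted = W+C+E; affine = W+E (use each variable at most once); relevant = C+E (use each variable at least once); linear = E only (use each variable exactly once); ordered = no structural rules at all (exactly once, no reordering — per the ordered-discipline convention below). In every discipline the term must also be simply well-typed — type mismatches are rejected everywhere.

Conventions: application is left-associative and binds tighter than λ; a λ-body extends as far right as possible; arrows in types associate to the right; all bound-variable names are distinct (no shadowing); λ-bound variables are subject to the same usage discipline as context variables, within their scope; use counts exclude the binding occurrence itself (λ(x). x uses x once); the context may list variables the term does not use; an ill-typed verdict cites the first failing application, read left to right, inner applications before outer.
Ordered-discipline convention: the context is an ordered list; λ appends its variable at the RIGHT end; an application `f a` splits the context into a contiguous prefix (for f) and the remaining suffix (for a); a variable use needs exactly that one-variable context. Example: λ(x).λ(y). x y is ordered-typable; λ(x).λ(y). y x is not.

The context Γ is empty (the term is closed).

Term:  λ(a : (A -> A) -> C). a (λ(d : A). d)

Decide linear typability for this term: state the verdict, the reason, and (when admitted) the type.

yes — each of a, d used exactly once; term : ((A -> A) -> C) -> C
variable uses: a (λ-bound) ×1, d (λ-bound) ×1
left-to-right use order: a, d
typing: the term checks, with type ((A -> A) -> C) -> C
all disciplines: ordered ✓ · linear ✓ · affine ✓ · relevant ✓ · unrestricted ✓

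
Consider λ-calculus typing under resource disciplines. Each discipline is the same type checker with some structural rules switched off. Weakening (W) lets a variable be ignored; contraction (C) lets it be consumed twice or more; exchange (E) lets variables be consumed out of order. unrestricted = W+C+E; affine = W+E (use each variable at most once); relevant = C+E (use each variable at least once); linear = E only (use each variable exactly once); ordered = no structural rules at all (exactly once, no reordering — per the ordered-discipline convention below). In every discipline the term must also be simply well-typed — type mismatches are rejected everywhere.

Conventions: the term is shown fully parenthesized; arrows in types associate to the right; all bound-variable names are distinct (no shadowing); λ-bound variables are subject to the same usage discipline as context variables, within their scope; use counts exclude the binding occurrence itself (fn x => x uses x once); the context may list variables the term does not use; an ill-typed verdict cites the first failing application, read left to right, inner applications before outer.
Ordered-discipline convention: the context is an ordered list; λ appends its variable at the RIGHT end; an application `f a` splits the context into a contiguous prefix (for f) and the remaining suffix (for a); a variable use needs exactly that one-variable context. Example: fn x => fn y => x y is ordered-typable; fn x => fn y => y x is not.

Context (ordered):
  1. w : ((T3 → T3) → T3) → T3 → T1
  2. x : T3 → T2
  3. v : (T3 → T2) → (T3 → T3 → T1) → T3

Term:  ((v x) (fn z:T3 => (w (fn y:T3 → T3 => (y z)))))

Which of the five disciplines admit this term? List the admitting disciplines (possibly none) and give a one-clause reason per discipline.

admitted in: linear, affine, relevant, unrestricted
counts: w: 1×, x: 1×, v: 1×, z [bound]: 1×, y [bound]: 1×
uses in reading order: v, x, w, y, z
typing: well-typed — term : T3
ordered: ✗ — no ordered split (uses run v, x, w, y, z)
linear: ✓ — exactly-once usage across w, x, v, z, y
affine: ✓ — no duplicate uses among w, x, v, z, y
relevant: ✓ — w, x, v, z, y: all used, weakening unneeded
unrestricted: ✓ — simply typable at T3; W, C, E all held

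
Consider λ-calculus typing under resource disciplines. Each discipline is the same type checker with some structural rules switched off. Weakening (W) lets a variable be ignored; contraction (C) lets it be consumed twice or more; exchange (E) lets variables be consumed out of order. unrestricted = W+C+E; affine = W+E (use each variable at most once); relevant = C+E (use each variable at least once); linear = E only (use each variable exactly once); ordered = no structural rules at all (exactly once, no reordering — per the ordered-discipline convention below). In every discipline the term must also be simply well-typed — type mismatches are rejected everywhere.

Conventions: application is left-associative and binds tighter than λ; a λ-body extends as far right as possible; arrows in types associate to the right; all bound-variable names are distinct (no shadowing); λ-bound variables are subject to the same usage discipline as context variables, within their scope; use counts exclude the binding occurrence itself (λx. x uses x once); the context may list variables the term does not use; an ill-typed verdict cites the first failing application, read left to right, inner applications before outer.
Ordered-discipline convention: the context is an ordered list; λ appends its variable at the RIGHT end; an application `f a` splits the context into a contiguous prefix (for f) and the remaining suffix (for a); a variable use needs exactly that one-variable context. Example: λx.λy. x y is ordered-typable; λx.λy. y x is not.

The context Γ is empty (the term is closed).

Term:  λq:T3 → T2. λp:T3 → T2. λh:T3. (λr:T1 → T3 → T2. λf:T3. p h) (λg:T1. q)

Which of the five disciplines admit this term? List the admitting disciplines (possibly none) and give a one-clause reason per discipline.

accepted by: affine, unrestricted
use counts: q (bound)=1; p (bound)=1; h (bound)=1; r (bound)=0; f (bound)=0; g (bound)=0
use order (left to right): p, h, q
typing: the term checks, with type (T3 → T2) → (T3 → T2) → T3 → T3 → T2
ordered: ✗ — r, f, g never used (weakening)
linear: ✗ — r, f, g never used (weakening)
affine: ✓ — none of q, p, h, r, f, g used more than once
relevant: ✗ — r, f, g never used (weakening)
unrestricted: ✓ — well-typed at (T3 → T2) → (T3 → T2) → T3 → T3 → T2; no restrictions here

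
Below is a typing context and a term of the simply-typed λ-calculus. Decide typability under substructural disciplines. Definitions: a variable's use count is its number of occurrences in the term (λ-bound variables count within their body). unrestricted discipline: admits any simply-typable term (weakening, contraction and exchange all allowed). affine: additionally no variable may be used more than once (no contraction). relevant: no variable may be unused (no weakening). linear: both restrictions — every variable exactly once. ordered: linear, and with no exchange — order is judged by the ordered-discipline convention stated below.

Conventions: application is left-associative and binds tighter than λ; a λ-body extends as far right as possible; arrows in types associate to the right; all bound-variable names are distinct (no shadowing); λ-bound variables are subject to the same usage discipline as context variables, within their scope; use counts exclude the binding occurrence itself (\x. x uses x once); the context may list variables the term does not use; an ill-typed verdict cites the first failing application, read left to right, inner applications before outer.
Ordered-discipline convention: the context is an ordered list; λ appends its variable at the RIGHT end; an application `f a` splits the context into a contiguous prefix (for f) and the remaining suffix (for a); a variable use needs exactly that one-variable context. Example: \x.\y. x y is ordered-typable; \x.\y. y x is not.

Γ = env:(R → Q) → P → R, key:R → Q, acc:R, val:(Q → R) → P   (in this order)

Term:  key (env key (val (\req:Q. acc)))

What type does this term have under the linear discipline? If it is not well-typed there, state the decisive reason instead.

not well-typed under linear — uses contraction: key ×2; req never used (weakening)
use counts: env: 1; key: 2; acc: 1; val: 1; req (λ-bound): 0
use order (left to right): key, env, key, val, acc
typing: the term checks, with type Q
per-discipline verdicts: ordered ✗, linear ✗, affine ✗, relevant ✗, unrestricted ✓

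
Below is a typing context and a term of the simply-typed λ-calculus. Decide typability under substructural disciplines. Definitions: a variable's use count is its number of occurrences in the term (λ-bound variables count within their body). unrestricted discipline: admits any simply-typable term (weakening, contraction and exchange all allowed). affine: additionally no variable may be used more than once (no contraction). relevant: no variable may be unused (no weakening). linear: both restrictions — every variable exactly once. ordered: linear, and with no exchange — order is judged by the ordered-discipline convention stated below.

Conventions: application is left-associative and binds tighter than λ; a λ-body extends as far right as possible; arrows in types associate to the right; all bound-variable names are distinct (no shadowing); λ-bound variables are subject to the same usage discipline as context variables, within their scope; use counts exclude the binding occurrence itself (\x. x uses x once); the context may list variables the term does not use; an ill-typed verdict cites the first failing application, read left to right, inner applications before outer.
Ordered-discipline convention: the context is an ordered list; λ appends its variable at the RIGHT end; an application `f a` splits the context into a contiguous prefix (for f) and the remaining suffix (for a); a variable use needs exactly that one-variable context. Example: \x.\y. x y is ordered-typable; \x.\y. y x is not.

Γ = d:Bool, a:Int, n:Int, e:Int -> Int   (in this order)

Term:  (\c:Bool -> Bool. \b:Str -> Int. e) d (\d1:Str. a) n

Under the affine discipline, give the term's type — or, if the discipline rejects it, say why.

not well-typed under affine — the type mismatch rejects it
usage: d: 1×, a: 1×, n: 1×, e: 1×, c [bound]: 0×, b [bound]: 0×, d1 [bound]: 0×
order of uses: e, d, a, n
typing: ill-typed: a function awaiting Bool -> Bool gets Bool
across the five disciplines: ordered ✗ | linear ✗ | affine ✗ | relevant ✗ | unrestricted ✗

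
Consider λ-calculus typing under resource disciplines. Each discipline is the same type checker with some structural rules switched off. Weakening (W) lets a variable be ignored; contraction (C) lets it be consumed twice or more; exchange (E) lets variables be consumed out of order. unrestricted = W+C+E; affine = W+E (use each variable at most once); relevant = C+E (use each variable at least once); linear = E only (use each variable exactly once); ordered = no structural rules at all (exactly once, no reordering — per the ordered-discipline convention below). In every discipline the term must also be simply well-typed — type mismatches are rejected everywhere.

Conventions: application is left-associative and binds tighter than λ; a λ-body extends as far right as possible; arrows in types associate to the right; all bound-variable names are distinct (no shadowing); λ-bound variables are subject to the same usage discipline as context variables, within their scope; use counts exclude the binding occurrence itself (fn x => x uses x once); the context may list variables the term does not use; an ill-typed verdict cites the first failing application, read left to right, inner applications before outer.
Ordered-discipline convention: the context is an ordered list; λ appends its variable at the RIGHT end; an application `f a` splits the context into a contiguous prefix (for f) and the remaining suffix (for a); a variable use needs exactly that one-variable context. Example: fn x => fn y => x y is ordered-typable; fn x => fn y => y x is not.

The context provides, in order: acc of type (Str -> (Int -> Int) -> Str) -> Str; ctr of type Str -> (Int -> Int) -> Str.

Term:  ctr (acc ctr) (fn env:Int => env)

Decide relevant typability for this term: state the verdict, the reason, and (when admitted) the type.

yes — none of acc, ctr, env goes unused; term : Str
variable uses: acc: 1; ctr: 2; env (bound): 1
left-to-right use order: ctr, acc, ctr, env
typing: ✓ — Str
all disciplines: ordered ✗; linear ✗; affine ✗; relevant ✓; unrestricted ✓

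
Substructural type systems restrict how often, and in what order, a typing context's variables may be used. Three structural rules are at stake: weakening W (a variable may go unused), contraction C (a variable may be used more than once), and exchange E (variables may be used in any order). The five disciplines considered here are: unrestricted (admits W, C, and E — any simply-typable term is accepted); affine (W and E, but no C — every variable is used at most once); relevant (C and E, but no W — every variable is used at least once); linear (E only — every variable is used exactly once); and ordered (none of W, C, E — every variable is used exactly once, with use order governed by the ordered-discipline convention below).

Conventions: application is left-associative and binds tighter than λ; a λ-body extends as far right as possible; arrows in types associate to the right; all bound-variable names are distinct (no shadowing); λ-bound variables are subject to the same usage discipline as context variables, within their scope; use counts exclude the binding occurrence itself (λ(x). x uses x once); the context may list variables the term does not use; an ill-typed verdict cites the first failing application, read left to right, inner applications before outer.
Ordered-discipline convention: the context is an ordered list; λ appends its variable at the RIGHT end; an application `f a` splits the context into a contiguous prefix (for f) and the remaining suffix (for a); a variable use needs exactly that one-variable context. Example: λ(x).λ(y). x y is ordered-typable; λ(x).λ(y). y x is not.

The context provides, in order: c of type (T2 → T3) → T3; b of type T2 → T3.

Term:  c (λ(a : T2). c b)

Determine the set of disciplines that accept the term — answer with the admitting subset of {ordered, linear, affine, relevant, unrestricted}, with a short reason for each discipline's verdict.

admitting disciplines: unrestricted
counts: c: 2, b: 1, a [bound]: 0
use order (left to right): c, c, b
typing: well-typed — term : T3
ordered: ✗ — repeated use of c ×2; a left unused
linear: ✗ — repeated use of c ×2; a left unused
affine: ✗ — repeated use of c ×2
relevant: ✗ — a left unused
unrestricted: ✓ — well-typed at T3; no restrictions here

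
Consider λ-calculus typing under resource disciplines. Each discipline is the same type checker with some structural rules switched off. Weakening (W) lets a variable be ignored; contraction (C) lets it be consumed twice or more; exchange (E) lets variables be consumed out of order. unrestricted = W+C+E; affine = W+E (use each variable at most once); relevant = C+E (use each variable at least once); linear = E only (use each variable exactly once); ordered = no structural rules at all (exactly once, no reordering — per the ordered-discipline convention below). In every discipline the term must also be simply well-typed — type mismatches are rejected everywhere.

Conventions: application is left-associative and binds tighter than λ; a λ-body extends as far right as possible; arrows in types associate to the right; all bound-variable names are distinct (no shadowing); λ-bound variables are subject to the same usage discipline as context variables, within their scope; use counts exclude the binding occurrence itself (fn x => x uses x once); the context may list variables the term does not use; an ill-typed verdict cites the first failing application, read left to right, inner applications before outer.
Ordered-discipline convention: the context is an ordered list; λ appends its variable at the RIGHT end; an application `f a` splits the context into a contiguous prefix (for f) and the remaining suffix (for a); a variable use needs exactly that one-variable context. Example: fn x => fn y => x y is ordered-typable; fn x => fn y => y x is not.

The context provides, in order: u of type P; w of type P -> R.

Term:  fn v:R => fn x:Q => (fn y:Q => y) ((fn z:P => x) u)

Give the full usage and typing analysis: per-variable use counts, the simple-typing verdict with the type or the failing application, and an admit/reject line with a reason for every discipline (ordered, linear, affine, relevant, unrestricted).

variable uses: u=1, w=0, v (bound)=0, x (bound)=1, y (bound)=1, z (bound)=0
uses in reading order: y, x, u
typing: the term checks, with type R -> Q -> Q
ordered ✗ (needs weakening: w, v, z unused)
linear ✗ (needs weakening: w, v, z unused)
affine ✓ (no duplicate uses among u, w, v, x, y, z)
relevant ✗ (needs weakening: w, v, z unused)
unrestricted ✓ (typability at R -> Q -> Q is all that's needed)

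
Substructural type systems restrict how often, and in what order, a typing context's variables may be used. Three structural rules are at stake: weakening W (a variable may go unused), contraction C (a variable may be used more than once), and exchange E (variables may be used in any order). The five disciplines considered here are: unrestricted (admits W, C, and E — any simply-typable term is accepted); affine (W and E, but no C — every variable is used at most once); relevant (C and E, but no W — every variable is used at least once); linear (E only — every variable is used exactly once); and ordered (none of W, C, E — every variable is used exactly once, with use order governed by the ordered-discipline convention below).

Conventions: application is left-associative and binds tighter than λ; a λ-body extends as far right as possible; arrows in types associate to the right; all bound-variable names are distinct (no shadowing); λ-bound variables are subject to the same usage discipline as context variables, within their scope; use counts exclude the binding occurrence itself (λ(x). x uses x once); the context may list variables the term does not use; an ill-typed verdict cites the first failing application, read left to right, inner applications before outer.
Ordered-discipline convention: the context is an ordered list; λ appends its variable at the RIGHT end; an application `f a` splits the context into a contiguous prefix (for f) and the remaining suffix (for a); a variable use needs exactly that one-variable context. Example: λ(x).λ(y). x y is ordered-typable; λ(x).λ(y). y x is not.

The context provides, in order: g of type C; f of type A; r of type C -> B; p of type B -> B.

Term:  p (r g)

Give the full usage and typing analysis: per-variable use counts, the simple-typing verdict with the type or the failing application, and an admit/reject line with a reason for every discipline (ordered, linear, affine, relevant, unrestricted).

variable uses: g=1, f=0, r=1, p=1
left-to-right use order: p, r, g
typing: the term checks, with type B
ordered: ✗ — unused: f — weakening required
linear: ✗ — unused: f — weakening required
affine: ✓ — no duplicate uses among g, f, r, p
relevant: ✗ — unused: f — weakening required
unrestricted: ✓ — typability at B is all that's needed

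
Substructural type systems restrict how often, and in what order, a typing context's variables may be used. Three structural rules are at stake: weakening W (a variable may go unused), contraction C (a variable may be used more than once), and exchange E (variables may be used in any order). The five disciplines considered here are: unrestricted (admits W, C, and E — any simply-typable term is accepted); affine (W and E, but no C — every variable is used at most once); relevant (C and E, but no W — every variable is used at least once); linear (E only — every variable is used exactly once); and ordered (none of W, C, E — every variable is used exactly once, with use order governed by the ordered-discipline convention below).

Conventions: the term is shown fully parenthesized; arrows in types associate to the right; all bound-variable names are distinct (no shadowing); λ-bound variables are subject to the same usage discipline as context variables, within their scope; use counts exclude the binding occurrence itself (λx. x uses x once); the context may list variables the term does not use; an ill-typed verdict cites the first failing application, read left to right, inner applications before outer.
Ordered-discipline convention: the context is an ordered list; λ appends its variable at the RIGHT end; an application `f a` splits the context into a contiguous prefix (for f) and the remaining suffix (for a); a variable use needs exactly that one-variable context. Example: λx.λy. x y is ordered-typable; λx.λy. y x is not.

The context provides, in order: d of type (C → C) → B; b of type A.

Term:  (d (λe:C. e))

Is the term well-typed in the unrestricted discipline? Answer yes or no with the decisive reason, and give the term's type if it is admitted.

yes — type-checks (B) and nothing is barred; term : B
variable uses: d: 1×; b: 0×; e (bound): 1×
uses in reading order: d, e
typing: well-typed at B
per-discipline verdicts: ordered ✗ · linear ✗ · affine ✓ · relevant ✗ · unrestricted ✓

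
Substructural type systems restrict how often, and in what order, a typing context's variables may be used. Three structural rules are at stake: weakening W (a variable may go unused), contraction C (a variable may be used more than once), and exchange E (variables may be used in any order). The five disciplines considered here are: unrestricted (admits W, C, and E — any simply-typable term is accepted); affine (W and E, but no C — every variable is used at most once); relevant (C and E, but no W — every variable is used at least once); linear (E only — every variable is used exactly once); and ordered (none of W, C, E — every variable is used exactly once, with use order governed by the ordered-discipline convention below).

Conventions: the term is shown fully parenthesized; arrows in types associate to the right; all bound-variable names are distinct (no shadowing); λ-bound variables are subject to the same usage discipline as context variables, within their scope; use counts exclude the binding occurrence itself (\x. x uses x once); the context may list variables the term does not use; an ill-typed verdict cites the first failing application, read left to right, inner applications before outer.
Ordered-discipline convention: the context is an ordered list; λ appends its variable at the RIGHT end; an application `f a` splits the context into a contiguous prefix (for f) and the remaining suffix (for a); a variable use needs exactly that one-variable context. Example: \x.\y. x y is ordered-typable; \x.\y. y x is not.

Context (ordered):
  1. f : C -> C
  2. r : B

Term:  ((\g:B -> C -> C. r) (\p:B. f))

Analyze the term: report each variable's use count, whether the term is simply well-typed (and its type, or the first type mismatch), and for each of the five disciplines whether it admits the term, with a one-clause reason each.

counts: f=1, r=1, g (bound)=0, p (bound)=0
order of uses: r, f
typing: ✓ — B
ordered ✗ (needs weakening: g, p unused)
linear ✗ (needs weakening: g, p unused)
affine ✓ (at most one use each (f, r, g, p))
relevant ✗ (needs weakening: g, p unused)
unrestricted ✓ (well-typed at B; no restrictions here)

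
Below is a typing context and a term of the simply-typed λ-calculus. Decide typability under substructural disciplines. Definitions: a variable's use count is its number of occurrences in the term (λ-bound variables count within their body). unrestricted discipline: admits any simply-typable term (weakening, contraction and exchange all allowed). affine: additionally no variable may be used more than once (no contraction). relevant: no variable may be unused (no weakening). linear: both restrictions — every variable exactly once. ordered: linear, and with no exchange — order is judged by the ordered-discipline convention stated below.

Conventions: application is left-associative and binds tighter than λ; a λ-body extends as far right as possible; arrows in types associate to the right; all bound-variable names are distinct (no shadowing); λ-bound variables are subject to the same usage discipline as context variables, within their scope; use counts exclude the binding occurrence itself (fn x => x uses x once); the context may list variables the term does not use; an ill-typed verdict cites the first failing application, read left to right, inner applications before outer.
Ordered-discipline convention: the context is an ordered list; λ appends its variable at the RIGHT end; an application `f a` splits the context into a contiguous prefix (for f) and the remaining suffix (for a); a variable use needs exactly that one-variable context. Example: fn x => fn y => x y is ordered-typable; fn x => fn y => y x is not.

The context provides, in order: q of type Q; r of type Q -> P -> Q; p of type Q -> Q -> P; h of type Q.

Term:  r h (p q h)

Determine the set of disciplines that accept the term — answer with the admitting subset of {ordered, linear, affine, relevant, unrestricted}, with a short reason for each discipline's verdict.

admitting disciplines: relevant, unrestricted
usage: q: 1×, r: 1×, p: 1×, h: 2×
use order (left to right): r, h, p, q, h
typing: well-typed — term : Q
ordered: ✗ — needs contraction — h ×2
linear: ✗ — needs contraction — h ×2
affine: ✗ — needs contraction — h ×2
relevant: ✓ — at least one use each (q, r, p, h)
unrestricted: ✓ — type-checks (Q) and nothing is barred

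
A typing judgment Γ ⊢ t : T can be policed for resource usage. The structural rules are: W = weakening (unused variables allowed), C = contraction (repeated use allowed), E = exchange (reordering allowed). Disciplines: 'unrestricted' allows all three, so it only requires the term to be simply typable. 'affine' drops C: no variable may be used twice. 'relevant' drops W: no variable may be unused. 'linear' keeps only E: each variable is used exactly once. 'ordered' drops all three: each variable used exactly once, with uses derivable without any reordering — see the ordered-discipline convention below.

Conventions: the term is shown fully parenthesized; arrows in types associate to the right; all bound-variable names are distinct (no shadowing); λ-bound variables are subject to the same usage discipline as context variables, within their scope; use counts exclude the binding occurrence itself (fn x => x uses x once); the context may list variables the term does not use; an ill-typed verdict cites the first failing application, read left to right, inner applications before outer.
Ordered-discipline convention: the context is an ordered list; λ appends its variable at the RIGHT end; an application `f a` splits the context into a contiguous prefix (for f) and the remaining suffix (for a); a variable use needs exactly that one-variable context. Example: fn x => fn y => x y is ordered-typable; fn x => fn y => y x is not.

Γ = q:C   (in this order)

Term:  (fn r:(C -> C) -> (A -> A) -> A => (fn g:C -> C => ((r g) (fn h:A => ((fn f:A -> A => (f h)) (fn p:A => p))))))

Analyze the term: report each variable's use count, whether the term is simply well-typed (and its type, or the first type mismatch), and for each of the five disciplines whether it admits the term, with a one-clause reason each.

variable uses: q ×0; r (λ-bound) ×1; g (λ-bound) ×1; h (λ-bound) ×1; f (λ-bound) ×1; p (λ-bound) ×1
use order (left to right): r, g, f, h, p
typing: well-typed at ((C -> C) -> (A -> A) -> A) -> (C -> C) -> A
ordered: ✗, q left unused
linear: ✗, q left unused
affine: ✓, no duplicate uses among q, r, g, h, f, p
relevant: ✗, q left unused
unrestricted: ✓, simply typable at ((C -> C) -> (A -> A) -> A) -> (C -> C) -> A; W, C, E all held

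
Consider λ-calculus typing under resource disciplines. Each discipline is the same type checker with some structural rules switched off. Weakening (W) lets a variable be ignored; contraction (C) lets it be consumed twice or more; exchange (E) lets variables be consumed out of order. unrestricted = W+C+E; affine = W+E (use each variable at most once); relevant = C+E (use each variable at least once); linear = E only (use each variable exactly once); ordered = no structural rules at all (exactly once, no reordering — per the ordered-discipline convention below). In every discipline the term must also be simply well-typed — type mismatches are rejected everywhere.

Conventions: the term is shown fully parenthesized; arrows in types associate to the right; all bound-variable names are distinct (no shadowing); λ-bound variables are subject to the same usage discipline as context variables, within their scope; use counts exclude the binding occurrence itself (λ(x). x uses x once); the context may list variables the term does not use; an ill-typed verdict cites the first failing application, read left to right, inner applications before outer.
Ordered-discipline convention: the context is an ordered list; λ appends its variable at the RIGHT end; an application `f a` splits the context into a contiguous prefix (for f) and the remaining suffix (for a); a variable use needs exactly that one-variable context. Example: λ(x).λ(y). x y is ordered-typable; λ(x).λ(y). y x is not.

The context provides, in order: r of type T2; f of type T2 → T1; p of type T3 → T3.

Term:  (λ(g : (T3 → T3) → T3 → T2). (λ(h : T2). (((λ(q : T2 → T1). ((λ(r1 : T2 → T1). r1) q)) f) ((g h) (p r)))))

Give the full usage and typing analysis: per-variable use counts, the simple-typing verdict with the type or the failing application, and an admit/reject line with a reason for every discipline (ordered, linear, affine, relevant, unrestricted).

use counts: r=1, f=1, p=1, g (λ-bound)=1, h (λ-bound)=1, q (λ-bound)=1, r1 (λ-bound)=1
uses in reading order: r1, q, f, g, h, p, r
typing: ill-typed: an argument T2 mismatches the expected T3 → T3
ordered: ✗ — not simply typable
linear: ✗ — fails simple typing
affine: ✗ — a type mismatch blocks all five
relevant: ✗ — the type mismatch rejects it
unrestricted: ✗ — not simply typable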